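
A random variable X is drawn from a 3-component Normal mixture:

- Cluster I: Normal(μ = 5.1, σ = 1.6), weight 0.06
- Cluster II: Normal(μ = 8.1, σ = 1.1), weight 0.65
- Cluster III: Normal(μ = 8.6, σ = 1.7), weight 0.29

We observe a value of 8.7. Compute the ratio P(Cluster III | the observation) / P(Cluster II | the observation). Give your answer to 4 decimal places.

Only the two components matter; the odds are (π_i f_i(x)) / (π_j f_j(x)).
Evaluate each component's likelihood at the observed value:
  f_I = 0.0198373
  f_II = 0.312544
  f_III = 0.234266
Posterior odds = (π_III·f_III) / (π_II·f_II) = (0.29·0.234266) / (0.65·0.312544) = 0.0679372 / 0.203154 ≈ 0.3344

0.3344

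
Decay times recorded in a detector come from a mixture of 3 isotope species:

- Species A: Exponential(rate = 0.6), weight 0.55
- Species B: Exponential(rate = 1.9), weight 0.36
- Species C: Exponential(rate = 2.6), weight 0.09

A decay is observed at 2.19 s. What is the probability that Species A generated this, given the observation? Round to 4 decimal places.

By Bayes' theorem, P(k | x) = w_k f_k(x) / Σ_j w_j f_j(x).
Evaluate each component's likelihood at the observed value:
  L_A = 0.161246
  L_B = 0.0296247
  L_C = 0.00875186
Prior × likelihood for each component:
  w_A·L_A = 0.55 × 0.161246 = 0.0886852
  w_B·L_B = 0.36 × 0.0296247 = 0.0106649
  w_C·L_C = 0.09 × 0.00875186 = 0.000787668
Marginal: 0.0886852 + 0.0106649 + 0.000787668 = 0.100138
P(Species A | x) ≈ 0.8856

0.8856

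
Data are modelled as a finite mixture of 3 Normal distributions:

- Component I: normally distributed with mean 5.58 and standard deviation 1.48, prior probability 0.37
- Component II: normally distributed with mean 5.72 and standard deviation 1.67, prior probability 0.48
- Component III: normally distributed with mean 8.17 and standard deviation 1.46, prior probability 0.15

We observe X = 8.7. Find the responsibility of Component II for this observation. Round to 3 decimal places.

The responsibility of component k is P(Z=k) f_k(x) divided by Σ_j P(Z=j) f_j(x).
Evaluate each component's likelihood at the observed value:
  p_I = 0.0292159
  p_II = 0.0486132
  p_III = 0.255824
Unnormalised posteriors:
  P(Z=I)·p_I = 0.37 × 0.0292159 = 0.0108099
  P(Z=II)·p_II = 0.48 × 0.0486132 = 0.0233344
  P(Z=III)·p_III = 0.15 × 0.255824 = 0.0383736
Sum: 0.0108099 + 0.0233344 + 0.0383736 = 0.0725179
Responsibility of Component II: 0.0233344 / 0.0725179 ≈ 0.322

0.322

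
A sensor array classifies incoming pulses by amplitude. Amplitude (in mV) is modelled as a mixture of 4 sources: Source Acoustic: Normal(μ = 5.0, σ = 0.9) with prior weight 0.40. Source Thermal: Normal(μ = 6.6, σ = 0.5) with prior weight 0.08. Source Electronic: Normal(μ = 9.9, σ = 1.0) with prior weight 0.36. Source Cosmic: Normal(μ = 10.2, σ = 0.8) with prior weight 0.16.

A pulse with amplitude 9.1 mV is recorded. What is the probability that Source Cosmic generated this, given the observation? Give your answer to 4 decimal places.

0.2291

Posterior ∝ prior × likelihood, so P(k | x) ∝ π_k f_k(x); normalise over all components.
Normal densities:
  f_Acoustic = (1/(0.9·√(2π)))·exp(−(9.1−5.0)²/(2·0.9²)) = 0.443269·exp(-10.37654) = 1.38099e-05
  f_Thermal = (1/(0.5·√(2π)))·exp(−(9.1−6.6)²/(2·0.5²)) = 0.797885·exp(-12.50000) = 2.97344e-06
  f_Electronic = (1/(1.0·√(2π)))·exp(−(9.1−9.9)²/(2·1.0²)) = 0.398942·exp(-0.32000) = 0.289692
  f_Cosmic = (1/(0.8·√(2π)))·exp(−(9.1−10.2)²/(2·0.8²)) = 0.498678·exp(-0.94531) = 0.193765
Unnormalised posteriors:
  π_Acoustic·f_Acoustic = 0.40 × 1.38099e-05 = 5.52398e-06
  π_Thermal·f_Thermal = 0.08 × 2.97344e-06 = 2.37875e-07
  π_Electronic·f_Electronic = 0.36 × 0.289692 = 0.104289
  π_Cosmic·f_Cosmic = 0.16 × 0.193765 = 0.0310025
Sum: 5.52398e-06 + 2.37875e-07 + 0.104289 + 0.0310025 = 0.135297
So the posterior for Source Cosmic is 0.0310025 / 0.135297 ≈ 0.2291.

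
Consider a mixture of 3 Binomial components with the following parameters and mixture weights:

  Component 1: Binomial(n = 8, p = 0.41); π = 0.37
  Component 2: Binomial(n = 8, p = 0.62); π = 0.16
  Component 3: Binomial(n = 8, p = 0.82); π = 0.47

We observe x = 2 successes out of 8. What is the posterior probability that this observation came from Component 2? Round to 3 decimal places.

P(component k | x) = π_k·f_k(x) / marginal(x), where marginal(x) = Σ_j π_j·f_j(x).
Binomial probabilities:
  f_1 = 0.198535
  f_2 = 0.0324073
  f_3 = 0.000640355
Unnormalised posteriors:
  π_1·f_1 = 0.37 × 0.198535 = 0.0734581
  π_2·f_2 = 0.16 × 0.0324073 = 0.00518517
  π_3·f_3 = 0.47 × 0.000640355 = 0.000300967
Marginal: 0.0734581 + 0.00518517 + 0.000300967 = 0.0789442
Responsibility of Component 2: 0.00518517 / 0.0789442 ≈ 0.066

0.066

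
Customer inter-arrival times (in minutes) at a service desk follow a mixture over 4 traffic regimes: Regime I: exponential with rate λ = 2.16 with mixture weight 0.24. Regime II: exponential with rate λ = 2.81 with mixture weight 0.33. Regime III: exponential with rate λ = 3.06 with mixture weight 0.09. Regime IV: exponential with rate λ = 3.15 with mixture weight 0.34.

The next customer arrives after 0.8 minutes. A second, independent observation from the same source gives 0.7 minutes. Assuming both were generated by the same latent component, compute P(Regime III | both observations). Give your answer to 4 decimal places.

Apply Bayes' rule: the posterior for each component is proportional to its prior times its likelihood at x.
Since both observations come from the same component, the likelihood for component k is f_k(x₁)·f_k(x₂).
  f_I = [2.16·e^(−2.16·0.8) = 2.16·e^(−1.7280) = 0.383701] × [0.476212] = 0.182723
  f_II = [2.81·e^(−2.81·0.8) = 2.81·e^(−2.2480) = 0.296765] × [0.393051] = 0.116644
  f_III = [3.06·e^(−3.06·0.8) = 3.06·e^(−2.4480) = 0.264587] × [0.359304] = 0.0950673
  f_IV = [3.15·e^(−3.15·0.8) = 3.15·e^(−2.5200) = 0.253448] × [0.347289] = 0.0880197
Weight by the priors:
  π_I·f_I = 0.24 × 0.182723 = 0.0438535
  π_II·f_II = 0.33 × 0.116644 = 0.0384924
  π_III·f_III = 0.09 × 0.0950673 = 0.00855606
  π_IV·f_IV = 0.34 × 0.0880197 = 0.0299267
Normaliser: 0.0438535 + 0.0384924 + 0.00855606 + 0.0299267 = 0.120829
Responsibility of Regime III: 0.00855606 / 0.120829 ≈ 0.0708

0.0708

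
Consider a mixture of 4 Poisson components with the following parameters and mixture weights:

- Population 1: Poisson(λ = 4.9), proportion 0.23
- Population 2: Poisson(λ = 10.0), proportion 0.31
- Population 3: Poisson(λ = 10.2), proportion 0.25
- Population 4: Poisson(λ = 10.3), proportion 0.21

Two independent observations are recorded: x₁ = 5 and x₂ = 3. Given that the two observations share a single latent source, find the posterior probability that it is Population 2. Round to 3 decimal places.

By Bayes' theorem, P(k | x) = π_k f_k(x) / Σ_j π_j f_j(x).
Since both observations come from the same component, the likelihood for component k is f_k(x₁)·f_k(x₂).
  p_1 = [0.17529] × [0.146014] = 0.0255947
  p_2 = [0.0378333] × [0.00756665] = 0.000286271
  p_3 = [0.0341992] × [0.00657424] = 0.000224834
  p_4 = [0.0324916] × [0.0061253] = 0.000199021
Weight by the priors:
  π_1·p_1 = 0.23 × 0.0255947 = 0.00588678
  π_2·p_2 = 0.31 × 0.000286271 = 8.87441e-05
  π_3·p_3 = 0.25 × 0.000224834 = 5.62084e-05
  π_4·p_4 = 0.21 × 0.000199021 = 4.17944e-05
Sum: 0.00588678 + 8.87441e-05 + 5.62084e-05 + 4.17944e-05 = 0.00607353
P(Population 2 | x₁, x₂) = 8.87441e-05 / 0.00607353 ≈ 0.015

0.015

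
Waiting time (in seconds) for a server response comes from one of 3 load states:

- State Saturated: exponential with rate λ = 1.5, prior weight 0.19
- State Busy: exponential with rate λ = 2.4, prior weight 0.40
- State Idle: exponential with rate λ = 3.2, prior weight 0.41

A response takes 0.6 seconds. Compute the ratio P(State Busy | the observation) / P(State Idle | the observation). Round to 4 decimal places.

Posterior odds = (π_i f_i(x)) / (π_j f_j(x)); the normalising sum cancels.
Exponential densities:
  L_Saturated = 0.609854
  L_Busy = 0.568627
  L_Idle = 0.469142
0.227451 / 0.192348 ≈ 1.1825

1.1825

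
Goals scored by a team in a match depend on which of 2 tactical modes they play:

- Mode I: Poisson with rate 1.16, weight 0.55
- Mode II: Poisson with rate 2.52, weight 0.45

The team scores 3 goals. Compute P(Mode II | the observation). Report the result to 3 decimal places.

0.683

Posterior ∝ prior × likelihood, so P(k | x) ∝ π_k f_k(x); normalise over all components.
Component likelihoods at x = 3 goals:
  L_I = e^(−1.16)·1.16^3/3! = 0.0815532
  L_II = e^(−2.52)·2.52^3/3! = 0.214599
Prior × likelihood for each component:
  π_I·L_I = 0.55 × 0.0815532 = 0.0448543
  π_II·L_II = 0.45 × 0.214599 = 0.0965697
Evidence: 0.0448543 + 0.0965697 = 0.141424
So the posterior for Mode II is 0.0965697 / 0.141424 ≈ 0.683.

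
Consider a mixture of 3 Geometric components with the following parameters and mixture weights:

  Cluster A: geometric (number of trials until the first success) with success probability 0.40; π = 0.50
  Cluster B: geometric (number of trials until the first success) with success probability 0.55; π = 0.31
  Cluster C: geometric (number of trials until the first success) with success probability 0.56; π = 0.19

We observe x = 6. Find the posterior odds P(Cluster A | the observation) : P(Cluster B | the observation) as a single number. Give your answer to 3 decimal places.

4.943

Since P(k|x) ∝ w_k f_k(x), the posterior odds are w_i f_i(x) / (w_j f_j(x)).
Evaluate each component's likelihood at the observed value:
  p_A = 0.031104
  p_B = 0.010149
  p_C = 0.00923531
0.015552 / 0.0031462 ≈ 4.943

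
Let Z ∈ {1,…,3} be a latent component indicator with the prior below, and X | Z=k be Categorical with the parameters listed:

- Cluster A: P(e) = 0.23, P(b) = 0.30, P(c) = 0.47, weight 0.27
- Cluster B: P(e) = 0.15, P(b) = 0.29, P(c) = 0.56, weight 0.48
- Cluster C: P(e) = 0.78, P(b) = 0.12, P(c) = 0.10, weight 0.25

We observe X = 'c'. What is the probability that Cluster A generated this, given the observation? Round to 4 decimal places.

0.3016

Posterior ∝ prior × likelihood, so P(k | x) ∝ w_k f_k(x); normalise over all components.
Component likelihoods at x = 'c':
  L_A = P(c | comp) = 0.47
  L_B = P(c | comp) = 0.56
  L_C = P(c | comp) = 0.10
Weight by the priors:
  w_A·L_A = 0.27 × 0.47 = 0.1269
  w_B·L_B = 0.48 × 0.56 = 0.2688
  w_C·L_C = 0.25 × 0.1 = 0.025
Normaliser: 0.1269 + 0.2688 + 0.025 = 0.4207
P(Cluster A | the observation) = 0.1269 / 0.4207 ≈ 0.3016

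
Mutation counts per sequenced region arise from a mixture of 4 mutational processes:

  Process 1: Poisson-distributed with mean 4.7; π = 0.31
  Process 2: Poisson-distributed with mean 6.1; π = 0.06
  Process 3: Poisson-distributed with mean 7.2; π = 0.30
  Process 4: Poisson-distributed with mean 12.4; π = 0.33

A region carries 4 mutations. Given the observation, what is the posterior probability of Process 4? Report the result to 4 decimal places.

0.0146

The responsibility of component k is π_k f_k(x) divided by Σ_j π_j f_j(x).
Component likelihoods at x = 4 mutations:
  f_1 = 0.184925
  f_2 = 0.129393
  f_3 = 0.0835985
  f_4 = 0.00405718
Multiply by the mixture weights:
  π_1·f_1 = 0.31 × 0.184925 = 0.0573268
  π_2·f_2 = 0.06 × 0.129393 = 0.0077636
  π_3·f_3 = 0.30 × 0.0835985 = 0.0250795
  π_4·f_4 = 0.33 × 0.00405718 = 0.00133887
Evidence: 0.0573268 + 0.0077636 + 0.0250795 + 0.00133887 = 0.0915088
Responsibility of Process 4: 0.00133887 / 0.0915088 ≈ 0.0146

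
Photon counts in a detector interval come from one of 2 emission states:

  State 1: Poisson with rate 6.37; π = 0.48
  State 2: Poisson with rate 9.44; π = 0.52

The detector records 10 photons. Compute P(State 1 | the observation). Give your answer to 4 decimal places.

0.2802

By Bayes' theorem, P(k | x) = π_k f_k(x) / Σ_j π_j f_j(x).
Component likelihoods at x = 10 photons:
  p_1 = e^(−6.37)·6.37^10/10! = 0.051901
  p_2 = e^(−9.44)·9.44^10/10! = 0.123088
Unnormalised posteriors:
  π_1·p_1 = 0.48 × 0.051901 = 0.0249125
  π_2·p_2 = 0.52 × 0.123088 = 0.0640059
Normaliser: 0.0249125 + 0.0640059 = 0.0889184
P(State 1 | data) ≈ 0.2802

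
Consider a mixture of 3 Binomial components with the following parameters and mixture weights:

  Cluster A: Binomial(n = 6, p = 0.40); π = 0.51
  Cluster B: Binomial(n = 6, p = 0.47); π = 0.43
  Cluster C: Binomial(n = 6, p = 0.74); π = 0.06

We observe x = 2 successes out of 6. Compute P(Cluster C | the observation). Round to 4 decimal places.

By Bayes' theorem, P(k | x) = π_k f_k(x) / Σ_j π_j f_j(x).
Evaluate each component's likelihood at the observed value:
  p_A = C(6,2)·0.40^2·0.60^4 = 15·0.16·0.1296 = 0.31104
  p_B = C(6,2)·0.47^2·0.53^4 = 15·0.2209·0.0789048 = 0.261451
  p_C = C(6,2)·0.74^2·0.26^4 = 15·0.5476·0.00456976 = 0.037536
Unnormalised posteriors:
  π_A·p_A = 0.51 × 0.31104 = 0.15863
  π_B·p_B = 0.43 × 0.261451 = 0.112424
  π_C·p_C = 0.06 × 0.037536 = 0.00225216
Marginal: 0.15863 + 0.112424 + 0.00225216 = 0.273307
So the posterior for Cluster C is 0.00225216 / 0.273307 ≈ 0.0082.

0.0082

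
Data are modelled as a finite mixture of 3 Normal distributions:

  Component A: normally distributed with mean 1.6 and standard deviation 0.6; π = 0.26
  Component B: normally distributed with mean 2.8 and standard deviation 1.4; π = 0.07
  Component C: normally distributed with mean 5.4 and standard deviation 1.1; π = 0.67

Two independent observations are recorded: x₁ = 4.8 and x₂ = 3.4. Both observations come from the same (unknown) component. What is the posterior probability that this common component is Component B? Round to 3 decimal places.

Posterior ∝ prior × likelihood, so P(k | x) ∝ π_k f_k(x); normalise over all components.
Since both observations come from the same component, the likelihood for component k is f_k(x₁)·f_k(x₂).
  L_A = [(1/(0.6·√(2π)))·exp(−(4.8−1.6)²/(2·0.6²)) = 0.664904·exp(-14.22222) = 4.42717e-07] × [0.00738641] = 3.27009e-09
  L_B = [(1/(1.4·√(2π)))·exp(−(4.8−2.8)²/(2·1.4²)) = 0.284959·exp(-1.02041) = 0.102713] × [0.259955] = 0.0267007
  L_C = [(1/(1.1·√(2π)))·exp(−(4.8−5.4)²/(2·1.1²)) = 0.362675·exp(-0.14876) = 0.312544] × [0.0694505] = 0.0217064
Multiply by the mixture weights:
  π_A·L_A = 0.26 × 3.27009e-09 = 8.50224e-10
  π_B·L_B = 0.07 × 0.0267007 = 0.00186905
  π_C·L_C = 0.67 × 0.0217064 = 0.0145433
Normaliser: 8.50224e-10 + 0.00186905 + 0.0145433 = 0.0164123
Responsibility of Component B: 0.00186905 / 0.0164123 ≈ 0.114

0.114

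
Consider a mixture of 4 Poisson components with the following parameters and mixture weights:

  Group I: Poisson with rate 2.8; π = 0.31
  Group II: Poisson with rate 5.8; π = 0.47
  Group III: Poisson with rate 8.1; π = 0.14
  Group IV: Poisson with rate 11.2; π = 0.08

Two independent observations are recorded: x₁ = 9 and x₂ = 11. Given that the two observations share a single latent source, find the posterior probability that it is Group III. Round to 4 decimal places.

0.4595

P(component k | x) = π_k·f_k(x) / marginal(x), where marginal(x) = Σ_j π_j·f_j(x).
Since both observations come from the same component, the likelihood for component k is f_k(x₁)·f_k(x₂).
  p_I = [0.0017727] × [0.000126345] = 2.23972e-07
  p_II = [0.0619699] × [0.0189515] = 0.00117442
  p_III = [0.12555] × [0.0748849] = 0.0094018
  p_IV = [0.104496] × [0.119164] = 0.0124522
Multiply by the mixture weights:
  π_I·p_I = 0.31 × 2.23972e-07 = 6.94312e-08
  π_II·p_II = 0.47 × 0.00117442 = 0.00055198
  π_III·p_III = 0.14 × 0.0094018 = 0.00131625
  π_IV·p_IV = 0.08 × 0.0124522 = 0.000996174
Normaliser: 6.94312e-08 + 0.00055198 + 0.00131625 + 0.000996174 = 0.00286448
So the posterior for Group III is 0.00131625 / 0.00286448 ≈ 0.4595.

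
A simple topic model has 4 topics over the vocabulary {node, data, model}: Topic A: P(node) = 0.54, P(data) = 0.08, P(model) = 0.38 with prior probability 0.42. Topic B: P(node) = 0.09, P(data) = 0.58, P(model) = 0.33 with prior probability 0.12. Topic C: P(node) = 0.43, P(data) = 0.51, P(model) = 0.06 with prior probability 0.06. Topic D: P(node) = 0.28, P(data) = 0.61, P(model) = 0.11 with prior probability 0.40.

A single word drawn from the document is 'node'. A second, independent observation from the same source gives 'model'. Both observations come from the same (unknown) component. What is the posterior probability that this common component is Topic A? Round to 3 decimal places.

0.832

By Bayes' theorem, P(k | x) = π_k f_k(x) / Σ_j π_j f_j(x).
Since both observations come from the same component, the likelihood for component k is f_k(x₁)·f_k(x₂).
  p_A = [P(node | comp) = 0.54] × [0.38] = 0.2052
  p_B = [P(node | comp) = 0.09] × [0.33] = 0.0297
  p_C = [P(node | comp) = 0.43] × [0.06] = 0.0258
  p_D = [P(node | comp) = 0.28] × [0.11] = 0.0308
Multiply by the mixture weights:
  π_A·p_A = 0.42 × 0.2052 = 0.086184
  π_B·p_B = 0.12 × 0.0297 = 0.003564
  π_C·p_C = 0.06 × 0.0258 = 0.001548
  π_D·p_D = 0.40 × 0.0308 = 0.01232
Marginal: 0.086184 + 0.003564 + 0.001548 + 0.01232 = 0.103616
Responsibility of Topic A: 0.086184 / 0.103616 ≈ 0.832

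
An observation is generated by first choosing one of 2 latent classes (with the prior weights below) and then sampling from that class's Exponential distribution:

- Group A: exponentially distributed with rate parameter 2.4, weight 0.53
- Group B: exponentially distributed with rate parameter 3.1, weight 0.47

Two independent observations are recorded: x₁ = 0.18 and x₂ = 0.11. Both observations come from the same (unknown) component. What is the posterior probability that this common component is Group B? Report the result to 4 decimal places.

Posterior ∝ prior × likelihood, so P(k | x) ∝ π_k f_k(x); normalise over all components.
Since both observations come from the same component, the likelihood for component k is f_k(x₁)·f_k(x₂).
  L_A = [2.4·e^(−2.4·0.18) = 2.4·e^(−0.4320) = 1.5581] × [1.84314] = 2.8718
  L_B = [3.1·e^(−3.1·0.18) = 3.1·e^(−0.5580) = 1.77429] × [2.20428] = 3.91104
Prior × likelihood for each component:
  π_A·L_A = 0.53 × 2.8718 = 1.52205
  π_B·L_B = 0.47 × 3.91104 = 1.83819
Evidence: 1.52205 + 1.83819 = 3.36024
P(Group B | data) ≈ 0.5470

0.5470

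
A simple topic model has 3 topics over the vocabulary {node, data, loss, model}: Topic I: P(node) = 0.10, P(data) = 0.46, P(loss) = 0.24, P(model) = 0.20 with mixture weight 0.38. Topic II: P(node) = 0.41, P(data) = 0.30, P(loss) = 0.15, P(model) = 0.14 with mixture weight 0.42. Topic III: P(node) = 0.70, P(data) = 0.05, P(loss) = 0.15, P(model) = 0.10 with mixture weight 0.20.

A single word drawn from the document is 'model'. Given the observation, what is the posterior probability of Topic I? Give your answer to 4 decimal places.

0.4910

By Bayes' theorem, P(k | x) = w_k f_k(x) / Σ_j w_j f_j(x).
Component likelihoods at x = 'model':
  p_I = 0.2
  p_II = 0.14
  p_III = 0.1
Prior × likelihood for each component:
  w_I·p_I = 0.38 × 0.2 = 0.076
  w_II·p_II = 0.42 × 0.14 = 0.0588
  w_III·p_III = 0.20 × 0.1 = 0.02
Marginal: 0.076 + 0.0588 + 0.02 = 0.1548
P(Topic I | 'model') ≈ 0.4910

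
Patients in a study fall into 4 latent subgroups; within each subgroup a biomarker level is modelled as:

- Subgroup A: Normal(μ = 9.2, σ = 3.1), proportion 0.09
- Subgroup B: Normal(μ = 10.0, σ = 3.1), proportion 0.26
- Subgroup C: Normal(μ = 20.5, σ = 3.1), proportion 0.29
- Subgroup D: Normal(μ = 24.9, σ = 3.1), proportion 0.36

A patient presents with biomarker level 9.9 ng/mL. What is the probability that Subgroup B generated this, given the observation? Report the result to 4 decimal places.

0.7458

P(component k | x) = w_k·f_k(x) / marginal(x), where marginal(x) = Σ_j w_j·f_j(x).
Normal densities:
  p_A = (1/(3.1·√(2π)))·exp(−(9.9−9.2)²/(2·3.1²)) = 0.128691·exp(-0.02549) = 0.125452
  p_B = (1/(3.1·√(2π)))·exp(−(9.9−10.0)²/(2·3.1²)) = 0.128691·exp(-0.00052) = 0.128624
  p_C = (1/(3.1·√(2π)))·exp(−(9.9−20.5)²/(2·3.1²)) = 0.128691·exp(-5.84599) = 0.000372105
  p_D = (1/(3.1·√(2π)))·exp(−(9.9−24.9)²/(2·3.1²)) = 0.128691·exp(-11.70656) = 1.06037e-06
Unnormalised posteriors:
  w_A·p_A = 0.09 × 0.125452 = 0.0112906
  w_B·p_B = 0.26 × 0.128624 = 0.0334423
  w_C·p_C = 0.29 × 0.000372105 = 0.00010791
  w_D·p_D = 0.36 × 1.06037e-06 = 3.81732e-07
Sum: 0.0112906 + 0.0334423 + 0.00010791 + 3.81732e-07 = 0.0448412
Responsibility of Subgroup B: 0.0334423 / 0.0448412 ≈ 0.7458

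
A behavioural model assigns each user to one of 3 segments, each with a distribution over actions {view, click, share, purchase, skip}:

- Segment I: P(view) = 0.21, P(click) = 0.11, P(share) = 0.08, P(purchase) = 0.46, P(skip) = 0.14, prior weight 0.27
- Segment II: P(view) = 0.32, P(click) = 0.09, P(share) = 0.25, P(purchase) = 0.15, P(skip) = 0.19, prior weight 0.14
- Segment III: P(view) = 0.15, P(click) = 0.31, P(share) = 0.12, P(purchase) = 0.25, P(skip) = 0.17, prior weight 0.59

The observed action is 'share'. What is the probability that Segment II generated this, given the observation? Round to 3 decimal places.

0.275

P(component k | x) = P(Z=k)·f_k(x) / marginal(x), where marginal(x) = Σ_j P(Z=j)·f_j(x).
Component likelihoods at x = 'share':
  f_I = 0.08
  f_II = 0.25
  f_III = 0.12
Multiply by the mixture weights:
  P(Z=I)·f_I = 0.27 × 0.08 = 0.0216
  P(Z=II)·f_II = 0.14 × 0.25 = 0.035
  P(Z=III)·f_III = 0.59 × 0.12 = 0.0708
Denominator: 0.0216 + 0.035 + 0.0708 = 0.1274
Responsibility of Segment II: 0.035 / 0.1274 ≈ 0.275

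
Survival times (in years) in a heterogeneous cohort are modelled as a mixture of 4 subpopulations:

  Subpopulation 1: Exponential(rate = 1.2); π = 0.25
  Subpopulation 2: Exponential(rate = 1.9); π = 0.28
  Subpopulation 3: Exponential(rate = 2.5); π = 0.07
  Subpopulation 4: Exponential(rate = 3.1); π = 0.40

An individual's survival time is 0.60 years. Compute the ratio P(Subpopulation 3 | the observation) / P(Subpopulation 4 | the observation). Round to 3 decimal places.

0.202

The posterior odds equal the prior odds times the likelihood ratio: (π_i/π_j)·(f_i(x)/f_j(x)).
Evaluate each component's likelihood at the observed value:
  p_1 = 1.2·e^(−1.2·0.60) = 1.2·e^(−0.7200) = 0.584103
  p_2 = 1.9·e^(−1.9·0.60) = 1.9·e^(−1.1400) = 0.607656
  p_3 = 2.5·e^(−2.5·0.60) = 2.5·e^(−1.5000) = 0.557825
  p_4 = 3.1·e^(−3.1·0.60) = 3.1·e^(−1.8600) = 0.482585
Posterior odds = (π_3·p_3) / (π_4·p_4) = (0.07·0.557825) / (0.40·0.482585) = 0.0390478 / 0.193034 ≈ 0.202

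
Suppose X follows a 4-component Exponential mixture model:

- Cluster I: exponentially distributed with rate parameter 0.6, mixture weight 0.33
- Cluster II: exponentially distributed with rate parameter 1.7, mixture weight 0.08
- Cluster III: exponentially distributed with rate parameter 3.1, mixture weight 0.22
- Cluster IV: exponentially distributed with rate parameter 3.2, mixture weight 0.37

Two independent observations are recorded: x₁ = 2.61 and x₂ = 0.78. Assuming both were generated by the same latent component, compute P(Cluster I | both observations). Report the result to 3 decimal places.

Posterior ∝ prior × likelihood, so P(k | x) ∝ π_k f_k(x); normalise over all components.
Since both observations come from the same component, the likelihood for component k is f_k(x₁)·f_k(x₂).
  p_I = [0.6·e^(−0.6·2.61) = 0.6·e^(−1.5660) = 0.125327] × [0.375752] = 0.047092
  p_II = [1.7·e^(−1.7·2.61) = 1.7·e^(−4.4370) = 0.0201133] × [0.451413] = 0.00907943
  p_III = [3.1·e^(−3.1·2.61) = 3.1·e^(−8.0910) = 0.000949478] × [0.276209] = 0.000262254
  p_IV = [3.2·e^(−3.2·2.61) = 3.2·e^(−8.3520) = 0.000754957] × [0.263725] = 0.000199101
Weight by the priors:
  π_I·p_I = 0.33 × 0.047092 = 0.0155404
  π_II·p_II = 0.08 × 0.00907943 = 0.000726355
  π_III·p_III = 0.22 × 0.000262254 = 5.7696e-05
  π_IV·p_IV = 0.37 × 0.000199101 = 7.36674e-05
Marginal: 0.0155404 + 0.000726355 + 5.7696e-05 + 7.36674e-05 = 0.0163981
So the posterior for Cluster I is 0.0155404 / 0.0163981 ≈ 0.948.

0.948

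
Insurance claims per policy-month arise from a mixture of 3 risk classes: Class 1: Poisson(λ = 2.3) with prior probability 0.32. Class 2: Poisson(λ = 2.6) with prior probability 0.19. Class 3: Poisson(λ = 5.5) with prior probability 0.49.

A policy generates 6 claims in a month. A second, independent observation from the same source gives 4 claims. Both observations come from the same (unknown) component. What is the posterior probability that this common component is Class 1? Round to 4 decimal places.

Apply Bayes' rule: the posterior for each component is proportional to its prior times its likelihood at x.
Since both observations come from the same component, the likelihood for component k is f_k(x₁)·f_k(x₂).
  f_1 = [e^(−2.3)·2.3^6/6! = 0.0206138] × [0.116902] = 0.00240979
  f_2 = [e^(−2.6)·2.6^6/6! = 0.0318671] × [0.141422] = 0.0045067
  f_3 = [e^(−5.5)·5.5^6/6! = 0.157117] × [0.155819] = 0.0244818
Weight by the priors:
  w_1·f_1 = 0.32 × 0.00240979 = 0.000771134
  w_2·f_2 = 0.19 × 0.0045067 = 0.000856273
  w_3·f_3 = 0.49 × 0.0244818 = 0.0119961
Denominator: 0.000771134 + 0.000856273 + 0.0119961 = 0.0136235
Responsibility of Class 1: 0.000771134 / 0.0136235 ≈ 0.0566

0.0566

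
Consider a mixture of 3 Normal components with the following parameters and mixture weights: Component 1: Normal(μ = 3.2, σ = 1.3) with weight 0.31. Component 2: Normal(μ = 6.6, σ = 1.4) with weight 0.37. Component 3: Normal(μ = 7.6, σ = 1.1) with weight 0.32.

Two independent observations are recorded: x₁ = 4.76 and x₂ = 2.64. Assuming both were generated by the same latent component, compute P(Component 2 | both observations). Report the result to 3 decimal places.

0.018

Apply Bayes' rule: the posterior for each component is proportional to its prior times its likelihood at x.
Since both observations come from the same component, the likelihood for component k is f_k(x₁)·f_k(x₂).
  f_1 = [0.149374] × [0.279687] = 0.0417779
  f_2 = [0.120142] × [0.00521707] = 0.000626787
  f_3 = [0.0129438] × [1.39477e-05] = 1.80535e-07
Prior × likelihood for each component:
  π_1·f_1 = 0.31 × 0.0417779 = 0.0129512
  π_2·f_2 = 0.37 × 0.000626787 = 0.000231911
  π_3·f_3 = 0.32 × 1.80535e-07 = 5.77712e-08
Evidence: 0.0129512 + 0.000231911 + 5.77712e-08 = 0.0131831
P(Component 2 | x₁, x₂) = 0.000231911 / 0.0131831 ≈ 0.018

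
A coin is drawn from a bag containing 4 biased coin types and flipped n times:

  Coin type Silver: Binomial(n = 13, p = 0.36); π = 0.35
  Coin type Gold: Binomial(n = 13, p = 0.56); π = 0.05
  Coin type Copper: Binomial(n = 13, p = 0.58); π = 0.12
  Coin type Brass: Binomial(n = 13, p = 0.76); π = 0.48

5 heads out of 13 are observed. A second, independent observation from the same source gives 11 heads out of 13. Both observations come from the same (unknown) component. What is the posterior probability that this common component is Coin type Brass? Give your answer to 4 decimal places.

0.4321

By Bayes' theorem, P(k | x) = P(Z=k) f_k(x) / Σ_j P(Z=j) f_j(x).
Since both observations come from the same component, the likelihood for component k is f_k(x₁)·f_k(x₂).
  L_Silver = [C(13,5)·0.36^5·0.64^8 = 1287·0.00604662·0.0281475 = 0.219044] × [0.000420516] = 9.21113e-05
  L_Gold = [C(13,5)·0.56^5·0.44^8 = 1287·0.0550732·0.00140482 = 0.0995727] × [0.0256489] = 0.00255393
  L_Copper = [C(13,5)·0.58^5·0.42^8 = 1287·0.0656357·0.000968265 = 0.0817924] × [0.0343796] = 0.00281199
  L_Brass = [C(13,5)·0.76^5·0.24^8 = 1287·0.253553·1.10075e-05 = 0.003592] × [0.219516] = 0.000788502
Multiply by the mixture weights:
  P(Z=Silver)·L_Silver = 0.35 × 9.21113e-05 = 3.2239e-05
  P(Z=Gold)·L_Gold = 0.05 × 0.00255393 = 0.000127696
  P(Z=Copper)·L_Copper = 0.12 × 0.00281199 = 0.000337439
  P(Z=Brass)·L_Brass = 0.48 × 0.000788502 = 0.000378481
Evidence: 3.2239e-05 + 0.000127696 + 0.000337439 + 0.000378481 = 0.000875855
P(Coin type Brass | x₁,x₂) = 0.000378481 / 0.000875855 ≈ 0.4321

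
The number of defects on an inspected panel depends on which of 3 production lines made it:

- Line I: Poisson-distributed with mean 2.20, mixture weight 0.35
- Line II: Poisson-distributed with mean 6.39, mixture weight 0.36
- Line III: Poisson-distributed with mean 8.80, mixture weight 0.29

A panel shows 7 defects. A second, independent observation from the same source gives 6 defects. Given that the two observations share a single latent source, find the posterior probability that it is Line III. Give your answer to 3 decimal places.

0.293

P(component k | x) = π_k·f_k(x) / marginal(x), where marginal(x) = Σ_j π_j·f_j(x).
Since both observations come from the same component, the likelihood for component k is f_k(x₁)·f_k(x₂).
  L_I = [e^(−2.20)·2.20^7/7! = 0.00548378] × [0.0174484] = 9.56833e-05
  L_II = [e^(−6.39)·6.39^7/7! = 0.144855] × [0.158683] = 0.0229861
  L_III = [e^(−8.80)·8.80^7/7! = 0.122224] × [0.0972237] = 0.0118831
Unnormalised posteriors:
  π_I·L_I = 0.35 × 9.56833e-05 = 3.34892e-05
  π_II·L_II = 0.36 × 0.0229861 = 0.00827498
  π_III·L_III = 0.29 × 0.0118831 = 0.00344609
Sum: 3.34892e-05 + 0.00827498 + 0.00344609 = 0.0117546
So the posterior for Line III is 0.00344609 / 0.0117546 ≈ 0.293.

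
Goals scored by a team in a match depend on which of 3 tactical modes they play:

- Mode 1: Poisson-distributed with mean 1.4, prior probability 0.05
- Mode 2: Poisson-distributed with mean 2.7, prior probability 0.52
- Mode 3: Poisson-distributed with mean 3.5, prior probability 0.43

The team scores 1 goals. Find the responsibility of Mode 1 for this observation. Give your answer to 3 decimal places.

P(component k | x) = π_k·f_k(x) / marginal(x), where marginal(x) = Σ_j π_j·f_j(x).
Evaluate each component's likelihood at the observed value:
  p_1 = e^(−1.4)·1.4^1/1! = 0.345236
  p_2 = e^(−2.7)·2.7^1/1! = 0.181455
  p_3 = e^(−3.5)·3.5^1/1! = 0.105691
Unnormalised posteriors:
  π_1·p_1 = 0.05 × 0.345236 = 0.0172618
  π_2·p_2 = 0.52 × 0.181455 = 0.0943565
  π_3·p_3 = 0.43 × 0.105691 = 0.0454471
Evidence: 0.0172618 + 0.0943565 + 0.0454471 = 0.157065
Responsibility of Mode 1: 0.0172618 / 0.157065 ≈ 0.110

0.110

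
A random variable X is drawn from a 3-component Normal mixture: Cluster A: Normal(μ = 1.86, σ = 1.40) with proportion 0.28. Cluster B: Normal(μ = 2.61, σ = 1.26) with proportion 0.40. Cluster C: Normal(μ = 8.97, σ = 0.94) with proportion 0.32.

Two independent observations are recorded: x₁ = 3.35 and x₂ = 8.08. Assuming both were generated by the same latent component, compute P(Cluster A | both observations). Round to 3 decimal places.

0.197

Apply Bayes' rule: the posterior for each component is proportional to its prior times its likelihood at x.
Since both observations come from the same component, the likelihood for component k is f_k(x₁)·f_k(x₂).
  L_A = [0.16174] × [1.47407e-05] = 2.38416e-06
  L_B = [0.266465] × [2.55886e-05] = 6.81848e-06
  L_C = [7.34218e-09] × [0.271095] = 1.99043e-09
Multiply by the mixture weights:
  w_A·L_A = 0.28 × 2.38416e-06 = 6.67565e-07
  w_B·L_B = 0.40 × 6.81848e-06 = 2.72739e-06
  w_C·L_C = 0.32 × 1.99043e-09 = 6.36937e-10
Marginal: 6.67565e-07 + 2.72739e-06 + 6.36937e-10 = 3.39559e-06
P(Cluster A | x₁,x₂) ≈ 0.197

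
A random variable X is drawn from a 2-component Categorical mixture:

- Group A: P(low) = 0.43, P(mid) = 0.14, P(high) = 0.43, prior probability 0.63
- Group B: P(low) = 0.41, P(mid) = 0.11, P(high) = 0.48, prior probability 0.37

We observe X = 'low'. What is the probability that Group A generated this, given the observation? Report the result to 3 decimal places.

0.641

P(component k | x) = P(Z=k)·f_k(x) / marginal(x), where marginal(x) = Σ_j P(Z=j)·f_j(x).
Component likelihoods at x = 'low':
  p_A = 0.43
  p_B = 0.41
Weight by the priors:
  P(Z=A)·p_A = 0.63 × 0.43 = 0.2709
  P(Z=B)·p_B = 0.37 × 0.41 = 0.1517
Sum: 0.2709 + 0.1517 = 0.4226
P(Group A | data) ≈ 0.641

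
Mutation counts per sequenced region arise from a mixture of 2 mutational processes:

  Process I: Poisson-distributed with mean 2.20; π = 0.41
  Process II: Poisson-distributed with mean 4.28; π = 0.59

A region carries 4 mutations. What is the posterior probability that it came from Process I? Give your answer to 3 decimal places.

The responsibility of component k is π_k f_k(x) divided by Σ_j π_j f_j(x).
Evaluate each component's likelihood at the observed value:
  L_I = e^(−2.20)·2.20^4/4! = 0.108151
  L_II = e^(−4.28)·4.28^4/4! = 0.193546
Prior × likelihood for each component:
  π_I·L_I = 0.41 × 0.108151 = 0.044342
  π_II·L_II = 0.59 × 0.193546 = 0.114192
Marginal: 0.044342 + 0.114192 = 0.158534
So the posterior for Process I is 0.044342 / 0.158534 ≈ 0.280.

0.280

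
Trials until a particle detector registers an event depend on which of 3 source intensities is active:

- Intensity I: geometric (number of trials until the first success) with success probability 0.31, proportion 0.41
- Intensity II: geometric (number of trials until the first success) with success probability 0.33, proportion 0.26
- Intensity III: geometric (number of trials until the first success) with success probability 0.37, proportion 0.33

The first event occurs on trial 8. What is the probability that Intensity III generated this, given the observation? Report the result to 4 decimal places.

P(component k | x) = w_k·f_k(x) / marginal(x), where marginal(x) = Σ_j w_j·f_j(x).
Geometric probabilities:
  L_I = 0.0230837
  L_II = 0.0200003
  L_III = 0.0145742
Multiply by the mixture weights:
  w_I·L_I = 0.41 × 0.0230837 = 0.00946431
  w_II·L_II = 0.26 × 0.0200003 = 0.00520009
  w_III·L_III = 0.33 × 0.0145742 = 0.0048095
Marginal: 0.00946431 + 0.00520009 + 0.0048095 = 0.0194739
P(Intensity III | data) ≈ 0.2470

0.2470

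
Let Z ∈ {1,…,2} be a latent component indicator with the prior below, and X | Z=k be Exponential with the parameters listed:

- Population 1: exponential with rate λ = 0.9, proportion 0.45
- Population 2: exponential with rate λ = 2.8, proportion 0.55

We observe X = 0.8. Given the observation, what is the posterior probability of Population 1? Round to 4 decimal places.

0.5460

Posterior ∝ prior × likelihood, so P(k | x) ∝ P(Z=k) f_k(x); normalise over all components.
Component likelihoods at x = 0.8:
  L_1 = 0.9·e^(−0.9·0.8) = 0.9·e^(−0.7200) = 0.438077
  L_2 = 2.8·e^(−2.8·0.8) = 2.8·e^(−2.2400) = 0.298084
Multiply by the mixture weights:
  P(Z=1)·L_1 = 0.45 × 0.438077 = 0.197135
  P(Z=2)·L_2 = 0.55 × 0.298084 = 0.163946
Marginal: 0.197135 + 0.163946 = 0.361081
Responsibility of Population 1: 0.197135 / 0.361081 ≈ 0.5460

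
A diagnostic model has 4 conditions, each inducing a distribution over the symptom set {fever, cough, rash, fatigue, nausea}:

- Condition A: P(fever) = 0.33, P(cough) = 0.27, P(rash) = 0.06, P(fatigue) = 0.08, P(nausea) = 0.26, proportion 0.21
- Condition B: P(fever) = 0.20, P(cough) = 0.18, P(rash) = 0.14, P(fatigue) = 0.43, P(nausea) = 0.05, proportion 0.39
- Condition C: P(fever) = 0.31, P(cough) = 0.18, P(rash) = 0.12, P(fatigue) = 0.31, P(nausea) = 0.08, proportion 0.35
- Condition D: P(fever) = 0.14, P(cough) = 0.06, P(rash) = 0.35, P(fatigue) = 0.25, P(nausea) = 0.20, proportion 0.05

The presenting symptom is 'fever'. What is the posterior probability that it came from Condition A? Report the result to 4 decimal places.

P(component k | x) = w_k·f_k(x) / marginal(x), where marginal(x) = Σ_j w_j·f_j(x).
Evaluate each component's likelihood at the observed value:
  L_A = 0.33
  L_B = 0.2
  L_C = 0.31
  L_D = 0.14
Prior × likelihood for each component:
  w_A·L_A = 0.21 × 0.33 = 0.0693
  w_B·L_B = 0.39 × 0.2 = 0.078
  w_C·L_C = 0.35 × 0.31 = 0.1085
  w_D·L_D = 0.05 × 0.14 = 0.007
Denominator: 0.0693 + 0.078 + 0.1085 + 0.007 = 0.2628
So the posterior for Condition A is 0.0693 / 0.2628 ≈ 0.2637.

0.2637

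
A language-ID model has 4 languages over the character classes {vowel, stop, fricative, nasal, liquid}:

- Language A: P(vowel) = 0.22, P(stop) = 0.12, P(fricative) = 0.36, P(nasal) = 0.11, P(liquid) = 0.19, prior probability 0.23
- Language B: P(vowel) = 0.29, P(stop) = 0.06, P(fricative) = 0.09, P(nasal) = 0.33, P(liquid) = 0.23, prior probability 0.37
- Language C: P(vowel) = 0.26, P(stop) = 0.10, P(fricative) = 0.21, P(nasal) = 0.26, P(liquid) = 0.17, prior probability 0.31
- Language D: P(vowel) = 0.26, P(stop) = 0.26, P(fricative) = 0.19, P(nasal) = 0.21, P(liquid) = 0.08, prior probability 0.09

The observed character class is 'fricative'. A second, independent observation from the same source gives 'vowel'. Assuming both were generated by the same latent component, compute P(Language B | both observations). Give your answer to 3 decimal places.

0.196

Posterior ∝ prior × likelihood, so P(k | x) ∝ P(Z=k) f_k(x); normalise over all components.
Since both observations come from the same component, the likelihood for component k is f_k(x₁)·f_k(x₂).
  f_A = [P(fricative | comp) = 0.36] × [0.22] = 0.0792
  f_B = [P(fricative | comp) = 0.09] × [0.29] = 0.0261
  f_C = [P(fricative | comp) = 0.21] × [0.26] = 0.0546
  f_D = [P(fricative | comp) = 0.19] × [0.26] = 0.0494
Weight by the priors:
  P(Z=A)·f_A = 0.23 × 0.0792 = 0.018216
  P(Z=B)·f_B = 0.37 × 0.0261 = 0.009657
  P(Z=C)·f_C = 0.31 × 0.0546 = 0.016926
  P(Z=D)·f_D = 0.09 × 0.0494 = 0.004446
Normaliser: 0.018216 + 0.009657 + 0.016926 + 0.004446 = 0.049245
Responsibility of Language B: 0.009657 / 0.049245 ≈ 0.196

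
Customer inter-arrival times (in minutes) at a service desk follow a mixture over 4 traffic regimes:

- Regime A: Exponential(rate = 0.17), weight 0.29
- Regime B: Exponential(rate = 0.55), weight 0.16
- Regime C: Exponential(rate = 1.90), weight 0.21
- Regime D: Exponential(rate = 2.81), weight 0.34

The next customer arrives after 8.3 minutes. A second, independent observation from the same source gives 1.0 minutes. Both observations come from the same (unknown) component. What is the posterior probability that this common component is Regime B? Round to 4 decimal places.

0.1442

The responsibility of component k is P(Z=k) f_k(x) divided by Σ_j P(Z=j) f_j(x).
Since both observations come from the same component, the likelihood for component k is f_k(x₁)·f_k(x₂).
  p_A = [0.17·e^(−0.17·8.3) = 0.17·e^(−1.4110) = 0.0414629] × [0.143423] = 0.00594673
  p_B = [0.55·e^(−0.55·8.3) = 0.55·e^(−4.5650) = 0.00572543] × [0.317322] = 0.00181681
  p_C = [1.90·e^(−1.90·8.3) = 1.90·e^(−15.7700) = 2.6911e-07] × [0.28418] = 7.64757e-08
  p_D = [2.81·e^(−2.81·8.3) = 2.81·e^(−23.3230) = 2.08764e-10] × [0.169176] = 3.53179e-11
Unnormalised posteriors:
  P(Z=A)·p_A = 0.29 × 0.00594673 = 0.00172455
  P(Z=B)·p_B = 0.16 × 0.00181681 = 0.000290689
  P(Z=C)·p_C = 0.21 × 7.64757e-08 = 1.60599e-08
  P(Z=D)·p_D = 0.34 × 3.53179e-11 = 1.20081e-11
Evidence: 0.00172455 + 0.000290689 + 1.60599e-08 + 1.20081e-11 = 0.00201526
P(Regime B | x₁,x₂) ≈ 0.1442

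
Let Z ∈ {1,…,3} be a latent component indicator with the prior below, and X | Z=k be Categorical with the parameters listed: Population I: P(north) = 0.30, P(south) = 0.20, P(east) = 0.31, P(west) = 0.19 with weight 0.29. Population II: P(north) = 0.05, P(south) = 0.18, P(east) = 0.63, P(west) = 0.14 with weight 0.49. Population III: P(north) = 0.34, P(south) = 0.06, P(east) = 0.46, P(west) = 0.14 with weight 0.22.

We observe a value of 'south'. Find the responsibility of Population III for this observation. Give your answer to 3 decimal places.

P(component k | x) = π_k·f_k(x) / marginal(x), where marginal(x) = Σ_j π_j·f_j(x).
Component likelihoods at x = 'south':
  L_I = P(south | comp) = 0.20
  L_II = P(south | comp) = 0.18
  L_III = P(south | comp) = 0.06
Multiply by the mixture weights:
  π_I·L_I = 0.29 × 0.2 = 0.058
  π_II·L_II = 0.49 × 0.18 = 0.0882
  π_III·L_III = 0.22 × 0.06 = 0.0132
Sum: 0.058 + 0.0882 + 0.0132 = 0.1594
So the posterior for Population III is 0.0132 / 0.1594 ≈ 0.083.

0.083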